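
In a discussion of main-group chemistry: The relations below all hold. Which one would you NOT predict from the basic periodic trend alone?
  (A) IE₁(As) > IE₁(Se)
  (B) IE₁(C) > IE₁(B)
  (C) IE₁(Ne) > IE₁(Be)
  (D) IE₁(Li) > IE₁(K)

The general trend: IE₁ increases across a period and decreases down a group.
(A) As (period 4, group 15) vs Se (period 4, group 16): the stated order contradicts the simple trend.
(B) C (period 2, group 14) vs B (period 2, group 13): the stated order agrees with the simple trend.
(C) Ne (period 2, group 18) vs Be (period 2, group 2): the stated order agrees with the simple trend.
(D) Li (period 2, group 1) vs K (period 4, group 1): the stated order agrees with the simple trend.
The exception is (A): Se (4p⁴) ionizes more easily than half-filled As (4p³).

(A)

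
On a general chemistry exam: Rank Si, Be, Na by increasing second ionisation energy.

IE_2 is the cost of taking one more electron from the +1 cation: Si⁺ still has 3 valence electrons; Be⁺ still has 1 valence electron; Na⁺ is the bare [Ne] core.
Core electrons are held far more tightly than valence electrons, so Na tops the IE_2 order.
Valence configurations: Si⁺ [Ne]3s²3p¹, Be⁺ [He]2s¹.
The numbers (kJ/mol): Si 1577, Be 1757, Na 4562.
Hence IE_2: Si < Be < Na.

Si, Be, Na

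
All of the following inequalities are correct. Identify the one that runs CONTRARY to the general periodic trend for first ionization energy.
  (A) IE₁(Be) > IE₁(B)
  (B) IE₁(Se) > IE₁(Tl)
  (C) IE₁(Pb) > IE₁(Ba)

The general trend: first ionization energy increases across a period and decreases down a group.
(A) Be (period 2, group 2) vs B (period 2, group 13): the stated order contradicts the simple trend.
(B) Se (period 4, group 16) vs Tl (period 6, group 13): the stated order agrees with the simple trend.
(C) Pb (period 6, group 14) vs Ba (period 6, group 2): the stated order agrees with the simple trend.
The exception is (A): removing B's lone 2p electron is easier than breaking Be's filled 2s².

(A)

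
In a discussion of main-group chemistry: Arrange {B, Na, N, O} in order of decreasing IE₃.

IE_3 is the cost of taking one more electron from the +2 cation: B²⁺ still has 1 valence electron; Na²⁺ is already 1 electron into the core; N²⁺ still has 3 valence electrons; O²⁺ still has 4 valence electrons.
Pulling an electron out of a noble-gas core costs far more than removing a remaining valence electron, so Na sits at the high end of IE_3.
Valence configurations: B²⁺ [He]2s¹, N²⁺ [He]2s²2p¹, O²⁺ [He]2s²2p².
Tabulated IE_3 (kJ/mol): B 3660, Na 6910, N 4578, O 5300.
So the third ionization energies run B < N < O < Na.

Na > O > N > B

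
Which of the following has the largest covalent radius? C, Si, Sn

Atomic radius shrinks across a period as nuclear charge pulls the same shell inward, and grows down a group as new shells are added.
All are in group 14, so atomic radius increases down the group.
The largest covalent radius among these belongs to Sn.

Sn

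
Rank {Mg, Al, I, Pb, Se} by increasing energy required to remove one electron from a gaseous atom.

First ionization energy rises across a period (greater Z_eff holds electrons more tightly) and falls down a group (valence electrons are farther from the nucleus).
Neither a single period nor a single group — weigh both effects.
Pb > Al: the two effects oppose for this pair; the across-period effect wins (716 vs 578 kJ/mol).
Mg > Pb: the two effects oppose for this pair; the down-group effect wins (738 vs 716 kJ/mol).
Se > Mg: the two effects oppose for this pair; the across-period effect wins (941 vs 738 kJ/mol).
I > Se: period and group pull opposite ways; the across-period shift dominates (1008 vs 941 kJ/mol).
Note the exception: Mg has a higher first ionization energy than Al, contrary to the simple trend — Al's single 3p electron is easier to remove than one from Mg's filled 3s².
Tabulated first ionization energy (kJ/mol): Mg 738, Al 578, Se 941, I 1008, Pb 716.
So from lowest to highest: Al < Pb < Mg < Se < I.

Al, Pb, Mg, Se, I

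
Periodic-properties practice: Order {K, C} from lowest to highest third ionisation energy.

After 2 electrons have been removed, what remains? K²⁺ is already 1 electron into the core; C²⁺ still has 2 valence electrons.
Usually core removal costs more than valence removal, but here the competition is close: a tightly held n=2 valence electron can cost more to remove than an n=3 core electron, so the actual values have to decide it.
The numbers (kJ/mol): K 4420, C 4620.
Putting it together, IE_3: K < C.

K, C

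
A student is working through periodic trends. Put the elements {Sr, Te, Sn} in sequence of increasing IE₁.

Sr < Sn < Te

Sr is in period 5, group 2; Sn is in period 5, group 14; Te is in period 5, group 16.
Across a period the outer electron is held more tightly (higher IE₁); down a group it sits in a higher shell, more shielded, and comes off more easily.
All lie in period 5, so first ionization energy increases left to right.
So from lowest to highest: Sr < Sn < Te.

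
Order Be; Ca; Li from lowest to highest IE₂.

Ca, Be, Li

Consider each +1 ion: Be⁺ still has 1 valence electron; Ca⁺ still has 1 valence electron; Li⁺ is the bare [He] core.
Core electrons are held far more tightly than valence electrons, so Li tops the IE_2 order.
Valence configurations: Be⁺ [He]2s¹, Ca⁺ [Ar]4s¹.
Approximate IE_2 values (kJ/mol): Be 1757, Ca 1145, Li 7298.
Hence IE_2: Ca < Be < Li.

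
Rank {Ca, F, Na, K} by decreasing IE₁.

F > Ca > Na > K

F is in period 2, group 17; Na is in period 3, group 1; K is in period 4, group 1; Ca is in period 4, group 2.
IE₁ increases left→right with effective nuclear charge and decreases top→bottom as the valence shell moves farther out.
These span different periods and groups, so the two trends combine.
Na > K: Na sits above K in group 1, so the down-group effect alone puts Na higher.
Ca > Na: period and group pull opposite ways; the across-period shift dominates (590 vs 496 kJ/mol).
F > Ca: relative to Ca, both the across-period and down-group shifts push F's first ionization energy up.
Approximate values (kJ/mol): F 1681, Na 496, K 419, Ca 590.
So from highest to lowest: F > Ca > Na > K.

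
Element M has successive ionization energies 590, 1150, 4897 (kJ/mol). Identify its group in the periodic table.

Look for the largest jump between consecutive ionization energies: IE3/IE2 ≈ 4.3, far larger than any earlier ratio.
That jump marks the point where a core electron is being removed. So the atom has 2 valence electrons.
A main-group element with 2 valence electrons is in group 2.

Group 2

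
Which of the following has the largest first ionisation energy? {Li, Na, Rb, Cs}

Li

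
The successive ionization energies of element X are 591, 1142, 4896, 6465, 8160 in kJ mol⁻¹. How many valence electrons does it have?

Look for the largest jump between consecutive ionization energies: IE3/IE2 ≈ 4.3, far larger than any earlier ratio.
That jump marks the point where a core electron is being removed. So the atom has 2 valence electrons.

2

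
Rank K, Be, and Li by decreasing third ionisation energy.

Be > Li > K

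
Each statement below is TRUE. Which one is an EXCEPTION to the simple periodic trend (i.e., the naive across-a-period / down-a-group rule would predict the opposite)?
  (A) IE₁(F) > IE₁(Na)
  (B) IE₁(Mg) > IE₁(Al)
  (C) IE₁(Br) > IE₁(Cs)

(B)

The general trend: IE₁ increases across a period and decreases down a group.
(A) F (period 2, group 17) vs Na (period 3, group 1): the stated order agrees with the simple trend.
(B) Mg (period 3, group 2) vs Al (period 3, group 13): the stated order contradicts the simple trend.
(C) Br (period 4, group 17) vs Cs (period 6, group 1): the stated order agrees with the simple trend.
The exception is (B): Al's single 3p electron is easier to remove than one from Mg's filled 3s².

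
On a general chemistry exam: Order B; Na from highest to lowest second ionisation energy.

Na, B

The second ionization energy removes an electron from the +1 ion. For each element: B⁺ still has 2 valence electrons; Na⁺ is the bare [Ne] core.
Breaking into a closed-shell core is much more expensive than removing a leftover valence electron — Na has the largest IE_2 here.
Tabulated IE_2 (kJ/mol): B 2427, Na 4562.
Putting it together, IE_2: B < Na.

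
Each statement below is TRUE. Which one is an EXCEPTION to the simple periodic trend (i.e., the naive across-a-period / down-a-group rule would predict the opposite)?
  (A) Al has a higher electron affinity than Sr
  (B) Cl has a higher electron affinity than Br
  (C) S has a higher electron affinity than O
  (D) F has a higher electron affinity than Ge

(C)

The general trend: electron affinity increases across a period and decreases down a group.
(A) Al (period 3, group 13) vs Sr (period 5, group 2): the stated order agrees with the simple trend.
(B) Cl (period 3, group 17) vs Br (period 4, group 17): the stated order agrees with the simple trend.
(C) S (period 3, group 16) vs O (period 2, group 16): the stated order contradicts the simple trend.
(D) F (period 2, group 17) vs Ge (period 4, group 14): the stated order agrees with the simple trend.
The exception is (C): the compact 2p subshell of O repels the added electron more than S's larger 3p does.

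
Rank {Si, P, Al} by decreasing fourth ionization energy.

IE_4 is the cost of taking one more electron from the +3 cation: Si³⁺ still has 1 valence electron; P³⁺ still has 2 valence electrons; Al³⁺ is the bare [Ne] core.
Pulling an electron out of a noble-gas core costs far more than removing a remaining valence electron, so Al sits at the high end of IE_4.
Valence configurations: Si³⁺ [Ne]3s¹, P³⁺ [Ne]3s².
Tabulated IE_4 (kJ/mol): Si 4356, P 4964, Al 11577.
So the fourth ionization energies run Si < P < Al.

Al, P, Si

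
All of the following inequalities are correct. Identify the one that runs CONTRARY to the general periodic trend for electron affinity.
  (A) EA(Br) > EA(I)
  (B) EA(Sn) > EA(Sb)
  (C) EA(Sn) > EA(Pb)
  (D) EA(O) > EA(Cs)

(B)

The general trend: electron affinity increases across a period and decreases down a group.
(A) Br (period 4, group 17) vs I (period 5, group 17): the stated order agrees with the simple trend.
(B) Sn (period 5, group 14) vs Sb (period 5, group 15): the stated order contradicts the simple trend.
(C) Sn (period 5, group 14) vs Pb (period 6, group 14): the stated order agrees with the simple trend.
(D) O (period 2, group 16) vs Cs (period 6, group 1): the stated order agrees with the simple trend.
The exception is (B): adding an electron to Sb's half-filled 5p³ is unfavourable, so Sn has the more exothermic EA.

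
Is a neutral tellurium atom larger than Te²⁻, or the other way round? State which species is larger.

Forming Te²⁻ adds 2 electrons to Te. More electron–electron repulsion in the same shell, with unchanged nuclear charge, lets the cloud expand.
An anion is larger than its parent atom: Te²⁻ > Te.

Te²⁻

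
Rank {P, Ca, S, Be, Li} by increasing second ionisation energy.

Ca < Be < P < S < Li

After 1 electron has been removed, what remains? P⁺ still has 4 valence electrons; Ca⁺ still has 1 valence electron; S⁺ still has 5 valence electrons; Be⁺ still has 1 valence electron; Li⁺ is the bare [He] core.
Pulling an electron out of a noble-gas core costs far more than removing a remaining valence electron, so Li sits at the high end of IE_2.
Valence configurations: P⁺ [Ne]3s²3p², Ca⁺ [Ar]4s¹, S⁺ [Ne]3s²3p³, Be⁺ [He]2s¹.
Tabulated IE_2 (kJ/mol): P 1907, Ca 1145, S 2252, Be 1757, Li 7298.
Overall IE_2 order: Ca < Be < P < S < Li.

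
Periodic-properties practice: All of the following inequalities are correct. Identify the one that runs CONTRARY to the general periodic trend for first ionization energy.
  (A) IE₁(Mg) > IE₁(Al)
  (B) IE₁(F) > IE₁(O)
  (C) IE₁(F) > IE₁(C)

The general trend: first ionization energy increases across a period and decreases down a group.
(A) Mg (period 3, group 2) vs Al (period 3, group 13): the stated order contradicts the simple trend.
(B) F (period 2, group 17) vs O (period 2, group 16): the stated order agrees with the simple trend.
(C) F (period 2, group 17) vs C (period 2, group 14): the stated order agrees with the simple trend.
The exception is (A): Al's single 3p electron is easier to remove than one from Mg's filled 3s².

(A)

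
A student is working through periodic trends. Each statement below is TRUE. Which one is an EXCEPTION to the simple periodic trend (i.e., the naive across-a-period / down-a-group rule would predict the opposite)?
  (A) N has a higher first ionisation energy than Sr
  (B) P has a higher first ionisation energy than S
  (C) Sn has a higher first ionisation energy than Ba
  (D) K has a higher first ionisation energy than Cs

(B)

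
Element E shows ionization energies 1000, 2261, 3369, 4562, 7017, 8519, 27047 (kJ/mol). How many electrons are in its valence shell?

Look for the largest jump between consecutive ionization energies: IE7/IE6 ≈ 3.2, far larger than any earlier ratio.
That jump marks the point where a core electron is being removed. So the atom has 6 valence electrons.

6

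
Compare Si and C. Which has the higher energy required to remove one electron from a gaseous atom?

Across a period the outer electron is held more tightly (higher IE₁); down a group it sits in a higher shell, more shielded, and comes off more easily.
All are in group 14, so first ionization energy increases up the group.
So C has the higher energy required to remove one electron from a gaseous atom (C > Si).

C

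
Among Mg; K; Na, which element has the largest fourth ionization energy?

The fourth ionization energy removes an electron from the +3 ion. For each element: Mg³⁺ is already 1 electron into the core; K³⁺ is already 2 electrons into the core; Na³⁺ is already 2 electrons into the core.
All of these are removing an electron from a noble-gas core or deeper; the smaller core (lower principal quantum number) is held far more tightly, and within a period the higher nuclear charge binds the same core more tightly.
Tabulated IE_4 (kJ/mol): Mg 10543, K 5877, Na 9543.
Hence IE_4: K < Na < Mg.

Mg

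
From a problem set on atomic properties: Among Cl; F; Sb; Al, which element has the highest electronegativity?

F

F is in period 2, group 17; Al is in period 3, group 13; Cl is in period 3, group 17; Sb is in period 5, group 15.
Atoms toward the upper right of the periodic table pull bonding electrons most strongly.
Here both period and group differ, so the two effects have to be weighed against each other.
Sb > Al: period and group pull opposite ways; the across-period shift dominates (2.05 vs 1.61).
Cl > Sb: relative to Sb, both the across-period and down-group shifts push Cl's electronegativity up.
F > Cl: F sits above Cl in group 17, so the down-group effect alone puts F higher.
For reference (Pauling): F 3.98, Al 1.61, Cl 3.16, Sb 2.05.
The highest electronegativity among these belongs to F.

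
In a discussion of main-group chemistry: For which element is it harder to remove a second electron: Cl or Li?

Consider each +1 ion: Cl⁺ still has 6 valence electrons; Li⁺ is the bare [He] core.
Core electrons are held far more tightly than valence electrons, so Li tops the IE_2 order.
Tabulated IE_2 (kJ/mol): Cl 2298, Li 7298.
Hence IE_2: Cl < Li.

Li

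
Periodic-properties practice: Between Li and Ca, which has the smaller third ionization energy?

Ca

IE_3 is the cost of taking one more electron from the +2 cation: Li²⁺ is already 1 electron into the core; Ca²⁺ is the bare [Ar] core.
All of these are removing an electron from a noble-gas core or deeper; the smaller core (lower principal quantum number) is held far more tightly, and within a period the higher nuclear charge binds the same core more tightly.
Tabulated IE_3 (kJ/mol): Li 11815, Ca 4912.
Overall IE_3 order: Ca < Li.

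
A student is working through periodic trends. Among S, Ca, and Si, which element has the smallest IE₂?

IE_2 is the cost of taking one more electron from the +1 cation: S⁺ still has 5 valence electrons; Ca⁺ still has 1 valence electron; Si⁺ still has 3 valence electrons.
All are still removing valence electrons, so compare the +1 ions as you would atoms: IE_2 generally rises across a period (higher Z_eff) and falls down a group (larger shell), subject to the usual subshell exceptions.
Valence configurations: S⁺ [Ne]3s²3p³, Ca⁺ [Ar]4s¹, Si⁺ [Ne]3s²3p¹.
Approximate IE_2 values (kJ/mol): S 2252, Ca 1145, Si 1577.
Overall IE_2 order: Ca < Si < S.

Ca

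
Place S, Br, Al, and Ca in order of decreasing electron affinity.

Br > S > Al > Ca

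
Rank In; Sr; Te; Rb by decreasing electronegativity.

Rb is in period 5, group 1; Sr is in period 5, group 2; In is in period 5, group 13; Te is in period 5, group 16.
Atoms toward the upper right of the periodic table pull bonding electrons most strongly.
All lie in period 5, so electronegativity increases left to right.
So from highest to lowest: Te > In > Sr > Rb.

Te > In > Sr > Rb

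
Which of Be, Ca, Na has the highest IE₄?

Consider each +3 ion: Be³⁺ is already 1 electron into the core; Ca³⁺ is already 1 electron into the core; Na³⁺ is already 2 electrons into the core.
All of these are removing an electron from a noble-gas core or deeper; the smaller core (lower principal quantum number) is held far more tightly, and within a period the higher nuclear charge binds the same core more tightly.
The numbers (kJ/mol): Be 21007, Ca 6491, Na 9543.
Putting it together, IE_4: Ca < Na < Be.

Be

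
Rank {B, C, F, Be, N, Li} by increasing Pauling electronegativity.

Li < Be < B < C < N < F

Li is in period 2, group 1; Be is in period 2, group 2; B is in period 2, group 13; C is in period 2, group 14; N is in period 2, group 15; F is in period 2, group 17.
EN rises left→right (higher Z_eff, smaller atoms) and falls top→bottom (larger, more shielded atoms).
All lie in period 2, so electronegativity increases left to right.
So from lowest to highest: Li < Be < B < C < N < F.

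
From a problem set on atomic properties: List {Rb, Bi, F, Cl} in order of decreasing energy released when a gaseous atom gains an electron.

Cl > F > Bi > Rb

F is in period 2, group 17; Cl is in period 3, group 17; Rb is in period 5, group 1; Bi is in period 6, group 15.
EA tends to increase across a period and decrease down a group, though the pattern is less regular than for IE or radius.
Neither a single period nor a single group — weigh both effects.
Bi > Rb: period and group pull opposite ways; the across-period shift dominates (91 vs 47 kJ/mol).
F > Bi: relative to Bi, both the across-period and down-group shifts push F's electron affinity up.
Cl > F: this pair runs against the simple trend — see the exception note.
Note the exception: Cl has a higher electron affinity than F, contrary to the simple trend — F's small 2p subshell makes the incoming electron feel strong e⁻–e⁻ repulsion, so Cl actually releases more energy on gaining an electron.
Approximate values (kJ/mol): F 328, Cl 349, Rb 47, Bi 91.
So from highest to lowest: Cl > F > Bi > Rb.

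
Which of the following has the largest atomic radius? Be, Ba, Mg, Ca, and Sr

Be is in period 2, group 2; Mg is in period 3, group 2; Ca is in period 4, group 2; Sr is in period 5, group 2; Ba is in period 6, group 2.
Radius decreases left→right (rising Z_eff, same n) and increases top→bottom (higher n).
All are in group 2, so atomic radius increases down the group.
The largest atomic radius among these belongs to Ba.

Ba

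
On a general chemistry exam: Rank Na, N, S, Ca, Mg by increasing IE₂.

Ca < Mg < S < N < Na

After 1 electron has been removed, what remains? Na⁺ is the bare [Ne] core; N⁺ still has 4 valence electrons; S⁺ still has 5 valence electrons; Ca⁺ still has 1 valence electron; Mg⁺ still has 1 valence electron.
Breaking into a closed-shell core is much more expensive than removing a leftover valence electron — Na has the largest IE_2 here.
Valence configurations: N⁺ [He]2s²2p², S⁺ [Ne]3s²3p³, Ca⁺ [Ar]4s¹, Mg⁺ [Ne]3s¹.
Tabulated IE_2 (kJ/mol): Na 4562, N 2856, S 2252, Ca 1145, Mg 1451.
Putting it together, IE_2: Ca < Mg < S < N < Na.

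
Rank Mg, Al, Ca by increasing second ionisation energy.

Ca < Mg < Al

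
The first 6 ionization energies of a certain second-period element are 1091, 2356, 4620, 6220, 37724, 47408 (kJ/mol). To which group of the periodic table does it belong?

Group 14

Look for the largest jump between consecutive ionization energies: IE5/IE4 ≈ 6.1, far larger than any earlier ratio.
That jump marks the point where a core electron is being removed. So the atom has 4 valence electrons.
A main-group element with 4 valence electrons is in group 14.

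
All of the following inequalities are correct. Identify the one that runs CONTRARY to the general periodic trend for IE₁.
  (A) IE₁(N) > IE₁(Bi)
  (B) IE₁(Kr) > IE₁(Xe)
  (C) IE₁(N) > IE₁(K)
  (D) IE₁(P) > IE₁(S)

The general trend: IE₁ increases across a period and decreases down a group.
(A) N (period 2, group 15) vs Bi (period 6, group 15): the stated order agrees with the simple trend.
(B) Kr (period 4, group 18) vs Xe (period 5, group 18): the stated order agrees with the simple trend.
(C) N (period 2, group 15) vs K (period 4, group 1): the stated order agrees with the simple trend.
(D) P (period 3, group 15) vs S (period 3, group 16): the stated order contradicts the simple trend.
The exception is (D): S (3p⁴) ionizes more easily than half-filled P (3p³) because the paired 3p electron in S is pushed out by e⁻–e⁻ repulsion.

(D)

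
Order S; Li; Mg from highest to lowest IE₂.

After 1 electron has been removed, what remains? S⁺ still has 5 valence electrons; Li⁺ is the bare [He] core; Mg⁺ still has 1 valence electron.
Core electrons are held far more tightly than valence electrons, so Li tops the IE_2 order.
Valence configurations: S⁺ [Ne]3s²3p³, Mg⁺ [Ne]3s¹.
Approximate IE_2 values (kJ/mol): S 2252, Li 7298, Mg 1451.
Putting it together, IE_2: Mg < S < Li.

Li > S > Mg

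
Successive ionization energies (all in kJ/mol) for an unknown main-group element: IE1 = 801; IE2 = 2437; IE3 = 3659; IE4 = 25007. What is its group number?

Group 13

Look for the largest jump between consecutive ionization energies: IE4/IE3 ≈ 6.8, far larger than any earlier ratio.
That jump marks the point where a core electron is being removed. So the atom has 3 valence electrons.
A main-group element with 3 valence electrons is in group 13.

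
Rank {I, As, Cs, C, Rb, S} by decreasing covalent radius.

Cs, Rb, I, As, S, C

Radius decreases left→right (rising Z_eff, same n) and increases top→bottom (higher n).
Neither a single period nor a single group — weigh both effects.
S > C: period and group pull opposite ways; the down-group shift dominates (103 vs 75 pm).
As > S: relative to S, both the across-period and down-group shifts push As's atomic radius up.
I > As: the two effects oppose for this pair; the down-group effect wins (133 vs 121 pm).
Rb > I: both are in period 5; the period trend gives Rb the larger value.
Cs > Rb: Cs sits below Rb in group 1, so the down-group effect alone puts Cs larger.
Tabulated atomic radius (pm): C 75, S 103, As 121, Rb 210, I 133, Cs 232.
So from largest to smallest: Cs > Rb > I > As > S > C.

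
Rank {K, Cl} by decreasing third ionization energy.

K > Cl

After 2 electrons have been removed, what remains? K²⁺ is already 1 electron into the core; Cl²⁺ still has 5 valence electrons.
Breaking into a closed-shell core is much more expensive than removing a leftover valence electron — K has the largest IE_3 here.
Tabulated IE_3 (kJ/mol): K 4420, Cl 3822.
Putting it together, IE_3: Cl < K.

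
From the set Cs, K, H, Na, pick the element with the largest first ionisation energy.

H is in period 1, group 1; Na is in period 3, group 1; K is in period 4, group 1; Cs is in period 6, group 1.
Removing the outermost electron gets harder across a period and easier down a group.
All are in group 1, so first ionization energy increases up the group.
The largest first ionisation energy among these belongs to H.

H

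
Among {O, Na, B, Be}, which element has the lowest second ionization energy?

Be

The second ionization energy removes an electron from the +1 ion. For each element: O⁺ still has 5 valence electrons; Na⁺ is the bare [Ne] core; B⁺ still has 2 valence electrons; Be⁺ still has 1 valence electron.
Pulling an electron out of a noble-gas core costs far more than removing a remaining valence electron, so Na sits at the high end of IE_2.
Valence configurations: O⁺ [He]2s²2p³, B⁺ [He]2s², Be⁺ [He]2s¹.
Approximate IE_2 values (kJ/mol): O 3388, Na 4562, B 2427, Be 1757.
Overall IE_2 order: Be < B < O < Na.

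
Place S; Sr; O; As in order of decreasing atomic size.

Sr > As > S > O

O is in period 2, group 16; S is in period 3, group 16; As is in period 4, group 15; Sr is in period 5, group 2.
Across a period the added protons contract the valence shell; down a group each new principal shell makes the atom larger.
These span different periods and groups, so the two trends combine.
S > O: they share group 16; the group trend gives S the larger value.
As > S: both effects reinforce here, so As is clearly the larger of the two.
Sr > As: relative to As, both the across-period and down-group shifts push Sr's atomic radius up.
For reference (pm): O 63, S 103, As 121, Sr 185.
So from largest to smallest: Sr > As > S > O.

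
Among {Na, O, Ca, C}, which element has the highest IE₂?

Na

Consider each +1 ion: Na⁺ is the bare [Ne] core; O⁺ still has 5 valence electrons; Ca⁺ still has 1 valence electron; C⁺ still has 3 valence electrons.
Core electrons are held far more tightly than valence electrons, so Na tops the IE_2 order.
Valence configurations: O⁺ [He]2s²2p³, Ca⁺ [Ar]4s¹, C⁺ [He]2s²2p¹.
Tabulated IE_2 (kJ/mol): Na 4562, O 3388, Ca 1145, C 2353.
Overall IE_2 order: Ca < C < O < Na.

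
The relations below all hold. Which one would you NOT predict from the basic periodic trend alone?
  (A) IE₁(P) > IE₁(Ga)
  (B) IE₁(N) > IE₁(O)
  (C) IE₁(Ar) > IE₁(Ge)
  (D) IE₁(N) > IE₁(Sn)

(B)

The general trend: IE₁ increases across a period and decreases down a group.
(A) P (period 3, group 15) vs Ga (period 4, group 13): the stated order agrees with the simple trend.
(B) N (period 2, group 15) vs O (period 2, group 16): the stated order contradicts the simple trend.
(C) Ar (period 3, group 18) vs Ge (period 4, group 14): the stated order agrees with the simple trend.
(D) N (period 2, group 15) vs Sn (period 5, group 14): the stated order agrees with the simple trend.
The exception is (B): pairing an electron in O's 2p⁴ costs repulsion energy, so O ionizes more easily than half-filled N (2p³).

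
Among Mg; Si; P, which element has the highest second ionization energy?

IE_2 is the cost of taking one more electron from the +1 cation: Mg⁺ still has 1 valence electron; Si⁺ still has 3 valence electrons; P⁺ still has 4 valence electrons.
All are still removing valence electrons, so compare the +1 ions as you would atoms: IE_2 generally rises across a period (higher Z_eff) and falls down a group (larger shell), subject to the usual subshell exceptions.
Valence configurations: Mg⁺ [Ne]3s¹, Si⁺ [Ne]3s²3p¹, P⁺ [Ne]3s²3p².
The numbers (kJ/mol): Mg 1451, Si 1577, P 1907.
Hence IE_2: Mg < Si < P.

P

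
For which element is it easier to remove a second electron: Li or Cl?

Cl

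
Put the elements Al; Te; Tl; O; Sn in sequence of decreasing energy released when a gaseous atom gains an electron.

Te > O > Sn > Al > Tl

O is in period 2, group 16; Al is in period 3, group 13; Sn is in period 5, group 14; Te is in period 5, group 16; Tl is in period 6, group 13.
Electron affinity generally becomes more exothermic across a period toward the halogens and less exothermic down a group.
Here both period and group differ, so the two effects have to be weighed against each other.
Al > Tl: they share group 13; the group trend gives Al the larger value.
Sn > Al: the two effects oppose for this pair; the across-period effect wins (107 vs 42 kJ/mol).
O > Sn: relative to Sn, both the across-period and down-group shifts push O's electron affinity up.
Te > O: this pair runs against the simple trend — see the exception note.
Note the exception: Te has a higher electron affinity than O, contrary to the simple trend — O's compact 2p subshell gives strong electron–electron repulsion on the added electron.
Approximate values (kJ/mol): O 141, Al 42, Sn 107, Te 190, Tl 19.
So from highest to lowest: Te > O > Sn > Al > Tl.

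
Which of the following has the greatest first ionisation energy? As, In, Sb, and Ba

As

First ionization energy rises across a period (greater Z_eff holds electrons more tightly) and falls down a group (valence electrons are farther from the nucleus).
These span different periods and groups, so the two trends combine.
In > Ba: relative to Ba, both the across-period and down-group shifts push In's first ionization energy up.
Sb > In: both are in period 5; the period trend gives Sb the larger value.
As > Sb: As sits above Sb in group 15, so the down-group effect alone puts As higher.
Approximate values (kJ/mol): As 947, In 558, Sb 831, Ba 503.
The greatest first ionisation energy among these belongs to As.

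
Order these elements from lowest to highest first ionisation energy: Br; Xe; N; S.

N is in period 2, group 15; S is in period 3, group 16; Br is in period 4, group 17; Xe is in period 5, group 18.
First ionization energy rises across a period (greater Z_eff holds electrons more tightly) and falls down a group (valence electrons are farther from the nucleus).
A diagonal step moves right (one effect) and down (the opposite effect) at once.
Br > S: period and group pull opposite ways; the across-period shift dominates (1140 vs 1000 kJ/mol).
Xe > Br: the two effects oppose for this pair; the across-period effect wins (1170 vs 1140 kJ/mol).
N > Xe: period and group pull opposite ways; the down-group shift dominates (1402 vs 1170 kJ/mol).
Tabulated first ionization energy (kJ/mol): N 1402, S 1000, Br 1140, Xe 1170.
So from lowest to highest: S < Br < Xe < N.

S < Br < Xe < N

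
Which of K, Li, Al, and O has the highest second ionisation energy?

Li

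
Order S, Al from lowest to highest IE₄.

S < Al

IE_4 is the cost of taking one more electron from the +3 cation: S³⁺ still has 3 valence electrons; Al³⁺ is the bare [Ne] core.
Pulling an electron out of a noble-gas core costs far more than removing a remaining valence electron, so Al sits at the high end of IE_4.
Tabulated IE_4 (kJ/mol): S 4556, Al 11577.
So the fourth ionization energies run S < Al.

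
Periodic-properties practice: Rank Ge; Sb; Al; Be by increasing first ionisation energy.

Al < Ge < Sb < Be

IE₁ increases left→right with effective nuclear charge and decreases top→bottom as the valence shell moves farther out.
These sit on a diagonal, where the across-period and down-group effects partly cancel.
Ge > Al: period and group pull opposite ways; the across-period shift dominates (762 vs 578 kJ/mol).
Sb > Ge: period and group pull opposite ways; the across-period shift dominates (831 vs 762 kJ/mol).
Be > Sb: the two effects oppose for this pair; the down-group effect wins (900 vs 831 kJ/mol).
For reference (kJ/mol): Be 900, Al 578, Ge 762, Sb 831.
So from lowest to highest: Al < Ge < Sb < Be.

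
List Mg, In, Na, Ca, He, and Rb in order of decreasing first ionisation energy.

He > Mg > Ca > In > Na > Rb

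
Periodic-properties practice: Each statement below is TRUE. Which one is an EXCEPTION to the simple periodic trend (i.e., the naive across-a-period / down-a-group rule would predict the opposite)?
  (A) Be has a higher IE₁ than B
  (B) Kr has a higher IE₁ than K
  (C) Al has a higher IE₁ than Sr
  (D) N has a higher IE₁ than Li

The general trend: IE₁ increases across a period and decreases down a group.
(A) Be (period 2, group 2) vs B (period 2, group 13): the stated order contradicts the simple trend.
(B) Kr (period 4, group 18) vs K (period 4, group 1): the stated order agrees with the simple trend.
(C) Al (period 3, group 13) vs Sr (period 5, group 2): the stated order agrees with the simple trend.
(D) N (period 2, group 15) vs Li (period 2, group 1): the stated order agrees with the simple trend.
The exception is (A): removing B's lone 2p electron is easier than breaking Be's filled 2s².

(A)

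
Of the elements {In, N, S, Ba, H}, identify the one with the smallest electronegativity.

Ba

H is in period 1, group 1; N is in period 2, group 15; S is in period 3, group 16; In is in period 5, group 13; Ba is in period 6, group 2.
EN rises left→right (higher Z_eff, smaller atoms) and falls top→bottom (larger, more shielded atoms).
Neither a single period nor a single group — weigh both effects.
In > Ba: relative to Ba, both the across-period and down-group shifts push In's electronegativity up.
H > In: the two effects oppose for this pair; the down-group effect wins (2.20 vs 1.78).
S > H: the two effects oppose for this pair; the across-period effect wins (2.58 vs 2.20).
N > S: period and group pull opposite ways; the down-group shift dominates (3.04 vs 2.58).
Approximate values (Pauling): H 2.20, N 3.04, S 2.58, In 1.78, Ba 0.89.
The smallest electronegativity among these belongs to Ba.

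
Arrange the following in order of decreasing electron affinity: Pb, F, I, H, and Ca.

F > I > H > Pb > Ca

H is in period 1, group 1; F is in period 2, group 17; Ca is in period 4, group 2; I is in period 5, group 17; Pb is in period 6, group 14.
Atoms with high Z_eff and room in the valence shell (especially the halogens) have the most exothermic electron affinities.
Here both period and group differ, so the two effects have to be weighed against each other.
Pb > Ca: period and group pull opposite ways; the across-period shift dominates (35 vs 2 kJ/mol).
H > Pb: period and group pull opposite ways; the down-group shift dominates (73 vs 35 kJ/mol).
I > H: period and group pull opposite ways; the across-period shift dominates (295 vs 73 kJ/mol).
F > I: they share group 17; the group trend gives F the larger value.
Tabulated electron affinity (kJ/mol): H 73, F 328, Ca 2, I 295, Pb 35.
So from highest to lowest: F > I > H > Pb > Ca.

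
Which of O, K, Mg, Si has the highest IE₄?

Mg

Consider each +3 ion: O³⁺ still has 3 valence electrons; K³⁺ is already 2 electrons into the core; Mg³⁺ is already 1 electron into the core; Si³⁺ still has 1 valence electron.
Usually core removal costs more than valence removal, but here the competition is close: a tightly held n=2 valence electron can cost more to remove than an n=3 core electron, so the actual values have to decide it.
Valence configurations: O³⁺ [He]2s²2p¹, Si³⁺ [Ne]3s¹.
Approximate IE_4 values (kJ/mol): O 7469, K 5877, Mg 10543, Si 4356.
Overall IE_4 order: Si < K < O < Mg.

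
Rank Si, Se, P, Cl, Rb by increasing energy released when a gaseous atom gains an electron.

Atoms with high Z_eff and room in the valence shell (especially the halogens) have the most exothermic electron affinities.
Neither a single period nor a single group — weigh both effects.
P > Rb: both effects reinforce here, so P is clearly the higher of the two.
Si > P: this pair runs against the simple trend — see the exception note.
Se > Si: period and group pull opposite ways; the across-period shift dominates (195 vs 134 kJ/mol).
Cl > Se: relative to Se, both the across-period and down-group shifts push Cl's electron affinity up.
Note the exception: Si has a higher electron affinity than P, contrary to the simple trend — adding an electron to P's half-filled 3p³ is unfavourable, so Si (3p²) has the more exothermic EA.
For reference (kJ/mol): Si 134, P 72, Cl 349, Se 195, Rb 47.
So from lowest to highest: Rb < P < Si < Se < Cl.

Rb, P, Si, Se, Cl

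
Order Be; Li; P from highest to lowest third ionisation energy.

Be > Li > P

After 2 electrons have been removed, what remains? Be²⁺ is the bare [He] core; Li²⁺ is already 1 electron into the core; P²⁺ still has 3 valence electrons.
Core electrons are held far more tightly than valence electrons, so Li and Be top the IE_3 order.
Tabulated IE_3 (kJ/mol): Be 14849, Li 11815, P 2914.
Overall IE_3 order: P < Li < Be.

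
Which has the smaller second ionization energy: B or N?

B

After 1 electron has been removed, what remains? B⁺ still has 2 valence electrons; N⁺ still has 4 valence electrons.
All are still removing valence electrons, so compare the +1 ions as you would atoms: IE_2 generally rises across a period (higher Z_eff) and falls down a group (larger shell), subject to the usual subshell exceptions.
Valence configurations: B⁺ [He]2s², N⁺ [He]2s²2p².
Tabulated IE_2 (kJ/mol): B 2427, N 2856.
Putting it together, IE_2: B < N.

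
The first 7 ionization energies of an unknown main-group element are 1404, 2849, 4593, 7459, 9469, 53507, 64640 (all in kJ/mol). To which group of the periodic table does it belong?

Look for the largest jump between consecutive ionization energies: IE6/IE5 ≈ 5.7, far larger than any earlier ratio.
That jump marks the point where a core electron is being removed. So the atom has 5 valence electrons.
A main-group element with 5 valence electrons is in group 15.

Group 15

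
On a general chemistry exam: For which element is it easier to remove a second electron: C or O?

C

Consider each +1 ion: C⁺ still has 3 valence electrons; O⁺ still has 5 valence electrons.
All are still removing valence electrons, so compare the +1 ions as you would atoms: IE_2 generally rises across a period (higher Z_eff) and falls down a group (larger shell), subject to the usual subshell exceptions.
Valence configurations: C⁺ [He]2s²2p¹, O⁺ [He]2s²2p³.
Tabulated IE_2 (kJ/mol): C 2353, O 3388.
Hence IE_2: C < O.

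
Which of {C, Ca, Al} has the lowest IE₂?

Ca

IE_2 is the cost of taking one more electron from the +1 cation: C⁺ still has 3 valence electrons; Ca⁺ still has 1 valence electron; Al⁺ still has 2 valence electrons.
All are still removing valence electrons, so compare the +1 ions as you would atoms: IE_2 generally rises across a period (higher Z_eff) and falls down a group (larger shell), subject to the usual subshell exceptions.
Valence configurations: C⁺ [He]2s²2p¹, Ca⁺ [Ar]4s¹, Al⁺ [Ne]3s².
Approximate IE_2 values (kJ/mol): C 2353, Ca 1145, Al 1817.
So the second ionization energies run Ca < Al < C.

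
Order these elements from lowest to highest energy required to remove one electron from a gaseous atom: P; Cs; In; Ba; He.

He is in period 1, group 18; P is in period 3, group 15; In is in period 5, group 13; Cs is in period 6, group 1; Ba is in period 6, group 2.
Removing the outermost electron gets harder across a period and easier down a group.
Neither a single period nor a single group — weigh both effects.
Ba > Cs: both are in period 6; the period trend gives Ba the larger value.
In > Ba: relative to Ba, both the across-period and down-group shifts push In's first ionization energy up.
P > In: both effects reinforce here, so P is clearly the higher of the two.
He > P: both effects reinforce here, so He is clearly the higher of the two.
For reference (kJ/mol): He 2372, P 1012, In 558, Cs 376, Ba 503.
So from lowest to highest: Cs < Ba < In < P < He.

Cs < Ba < In < P < He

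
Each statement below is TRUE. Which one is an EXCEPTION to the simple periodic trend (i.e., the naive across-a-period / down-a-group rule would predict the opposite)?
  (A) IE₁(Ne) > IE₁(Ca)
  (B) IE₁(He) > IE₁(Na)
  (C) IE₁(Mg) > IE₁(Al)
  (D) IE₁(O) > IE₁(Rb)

The general trend: first ionisation energy increases across a period and decreases down a group.
(A) Ne (period 2, group 18) vs Ca (period 4, group 2): the stated order agrees with the simple trend.
(B) He (period 1, group 18) vs Na (period 3, group 1): the stated order agrees with the simple trend.
(C) Mg (period 3, group 2) vs Al (period 3, group 13): the stated order contradicts the simple trend.
(D) O (period 2, group 16) vs Rb (period 5, group 1): the stated order agrees with the simple trend.
The exception is (C): Al's single 3p electron is easier to remove than one from Mg's filled 3s².

(C)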